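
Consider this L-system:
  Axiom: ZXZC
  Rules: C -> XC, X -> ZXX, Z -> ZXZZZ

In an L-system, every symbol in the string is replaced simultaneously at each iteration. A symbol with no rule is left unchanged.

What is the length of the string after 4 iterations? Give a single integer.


Step 0: length = 4
Step 1: length = 15
Step 2: length = 62
Step 3: length = 267
Step 4: length = 1168

Answer: 1168


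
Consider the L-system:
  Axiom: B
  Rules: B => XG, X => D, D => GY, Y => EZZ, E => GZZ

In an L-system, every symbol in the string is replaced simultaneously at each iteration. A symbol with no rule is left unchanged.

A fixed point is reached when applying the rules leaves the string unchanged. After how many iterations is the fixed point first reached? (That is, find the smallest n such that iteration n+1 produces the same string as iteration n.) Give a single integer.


Answer: 5

Derivation:
Step 0: B
Step 1: XG
Step 2: DG
Step 3: GYG
Step 4: GEZZG
Step 5: GGZZZZG
Step 6: GGZZZZG  (unchanged — fixed point at step 5)


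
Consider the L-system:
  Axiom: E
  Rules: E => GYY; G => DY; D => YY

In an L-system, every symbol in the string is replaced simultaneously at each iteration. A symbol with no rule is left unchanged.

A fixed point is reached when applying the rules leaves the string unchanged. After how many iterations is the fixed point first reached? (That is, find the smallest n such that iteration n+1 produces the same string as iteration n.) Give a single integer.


Step 0: E
Step 1: GYY
Step 2: DYYY
Step 3: YYYYY
Step 4: YYYYY  (unchanged — fixed point at step 3)

Answer: 3


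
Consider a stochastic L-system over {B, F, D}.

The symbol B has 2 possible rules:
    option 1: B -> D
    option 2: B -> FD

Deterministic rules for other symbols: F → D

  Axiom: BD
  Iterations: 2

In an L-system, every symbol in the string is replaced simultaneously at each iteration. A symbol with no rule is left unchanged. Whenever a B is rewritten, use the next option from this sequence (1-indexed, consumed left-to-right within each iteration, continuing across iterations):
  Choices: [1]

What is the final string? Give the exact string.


Answer: DD

Derivation:
Step 0: BD
Step 1: DD  (used choices [1])
Step 2: DD  (used choices [])


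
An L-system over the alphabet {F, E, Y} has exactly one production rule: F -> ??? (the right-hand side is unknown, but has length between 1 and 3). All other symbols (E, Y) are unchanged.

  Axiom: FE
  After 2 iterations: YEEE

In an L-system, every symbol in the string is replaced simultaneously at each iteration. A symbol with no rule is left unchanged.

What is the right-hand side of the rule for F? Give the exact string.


Answer: YEE

Derivation:
Trying F -> YEE:
  Step 0: FE
  Step 1: YEEE
  Step 2: YEEE
Matches the given result.


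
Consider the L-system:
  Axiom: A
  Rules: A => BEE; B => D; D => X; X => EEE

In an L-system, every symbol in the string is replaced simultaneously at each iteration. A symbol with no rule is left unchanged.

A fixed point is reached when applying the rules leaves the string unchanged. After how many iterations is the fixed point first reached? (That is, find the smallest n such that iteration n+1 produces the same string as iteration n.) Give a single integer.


Step 0: A
Step 1: BEE
Step 2: DEE
Step 3: XEE
Step 4: EEEEE
Step 5: EEEEE  (unchanged — fixed point at step 4)

Answer: 4


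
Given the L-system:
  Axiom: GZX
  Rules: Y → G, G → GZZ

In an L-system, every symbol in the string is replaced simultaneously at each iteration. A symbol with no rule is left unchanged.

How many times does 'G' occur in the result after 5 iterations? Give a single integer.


Answer: 1

Derivation:
Step 0: GZX  (1 'G')
Step 1: GZZZX  (1 'G')
Step 2: GZZZZZX  (1 'G')
Step 3: GZZZZZZZX  (1 'G')
Step 4: GZZZZZZZZZX  (1 'G')
Step 5: GZZZZZZZZZZZX  (1 'G')


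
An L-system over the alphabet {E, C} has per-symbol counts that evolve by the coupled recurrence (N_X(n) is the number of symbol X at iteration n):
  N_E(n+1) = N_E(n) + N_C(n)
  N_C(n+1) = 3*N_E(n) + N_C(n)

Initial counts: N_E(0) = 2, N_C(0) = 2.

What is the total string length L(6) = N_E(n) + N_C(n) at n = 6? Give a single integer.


Answer: 1792

Derivation:
Step 0: N_E=2, N_C=2, L=4
Step 1: N_E=4, N_C=8, L=12
Step 2: N_E=12, N_C=20, L=32
Step 3: N_E=32, N_C=56, L=88
Step 4: N_E=88, N_C=152, L=240
Step 5: N_E=240, N_C=416, L=656
Step 6: N_E=656, N_C=1136, L=1792


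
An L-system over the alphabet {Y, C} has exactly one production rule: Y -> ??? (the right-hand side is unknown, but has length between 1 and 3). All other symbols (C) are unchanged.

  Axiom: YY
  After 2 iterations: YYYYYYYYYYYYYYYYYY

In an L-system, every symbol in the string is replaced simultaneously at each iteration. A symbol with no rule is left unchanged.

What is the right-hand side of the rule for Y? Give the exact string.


Trying Y -> YYY:
  Step 0: YY
  Step 1: YYYYYY
  Step 2: YYYYYYYYYYYYYYYYYY
Matches the given result.

Answer: YYY


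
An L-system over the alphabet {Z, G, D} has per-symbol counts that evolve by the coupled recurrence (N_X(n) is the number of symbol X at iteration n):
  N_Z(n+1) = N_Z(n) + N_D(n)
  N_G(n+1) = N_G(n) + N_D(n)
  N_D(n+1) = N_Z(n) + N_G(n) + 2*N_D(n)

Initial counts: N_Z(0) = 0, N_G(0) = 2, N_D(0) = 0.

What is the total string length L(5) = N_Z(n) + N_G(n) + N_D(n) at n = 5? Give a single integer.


Step 0: N_Z=0, N_G=2, N_D=0, L=2
Step 1: N_Z=0, N_G=2, N_D=2, L=4
Step 2: N_Z=2, N_G=4, N_D=6, L=12
Step 3: N_Z=8, N_G=10, N_D=18, L=36
Step 4: N_Z=26, N_G=28, N_D=54, L=108
Step 5: N_Z=80, N_G=82, N_D=162, L=324

Answer: 324


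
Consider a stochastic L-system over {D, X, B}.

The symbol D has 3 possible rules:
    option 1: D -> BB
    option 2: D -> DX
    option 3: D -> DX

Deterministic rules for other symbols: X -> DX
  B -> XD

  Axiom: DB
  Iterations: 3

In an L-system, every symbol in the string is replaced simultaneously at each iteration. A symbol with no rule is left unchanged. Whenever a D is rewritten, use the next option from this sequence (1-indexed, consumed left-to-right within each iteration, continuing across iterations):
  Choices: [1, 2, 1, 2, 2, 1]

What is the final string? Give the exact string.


Step 0: DB
Step 1: BBXD  (used choices [1])
Step 2: XDXDDXDX  (used choices [2])
Step 3: DXBBDXDXDXDXBBDX  (used choices [1, 2, 2, 1])

Answer: DXBBDXDXDXDXBBDX


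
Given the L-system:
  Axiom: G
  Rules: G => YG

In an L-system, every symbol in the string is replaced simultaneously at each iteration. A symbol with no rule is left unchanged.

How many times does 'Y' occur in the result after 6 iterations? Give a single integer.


Step 0: G  (0 'Y')
Step 1: YG  (1 'Y')
Step 2: YYG  (2 'Y')
Step 3: YYYG  (3 'Y')
Step 4: YYYYG  (4 'Y')
Step 5: YYYYYG  (5 'Y')
Step 6: YYYYYYG  (6 'Y')

Answer: 6


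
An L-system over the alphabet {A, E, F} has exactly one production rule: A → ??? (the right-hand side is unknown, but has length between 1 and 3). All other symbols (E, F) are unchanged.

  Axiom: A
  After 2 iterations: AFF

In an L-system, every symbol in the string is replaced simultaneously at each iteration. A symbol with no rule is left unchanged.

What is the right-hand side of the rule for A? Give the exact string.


Answer: AF

Derivation:
Trying A → AF:
  Step 0: A
  Step 1: AF
  Step 2: AFF
Matches the given result.


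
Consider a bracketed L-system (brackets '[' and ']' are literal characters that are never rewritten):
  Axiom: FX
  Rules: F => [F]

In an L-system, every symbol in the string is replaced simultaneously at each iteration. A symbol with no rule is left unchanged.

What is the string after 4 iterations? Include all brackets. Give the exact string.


Answer: [[[[F]]]]X

Derivation:
Step 0: FX
Step 1: [F]X
Step 2: [[F]]X
Step 3: [[[F]]]X
Step 4: [[[[F]]]]X


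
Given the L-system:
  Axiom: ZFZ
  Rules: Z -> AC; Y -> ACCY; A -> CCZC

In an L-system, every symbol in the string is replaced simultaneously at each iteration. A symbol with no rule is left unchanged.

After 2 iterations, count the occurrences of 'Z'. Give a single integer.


Answer: 2

Derivation:
Step 0: ZFZ  (2 'Z')
Step 1: ACFAC  (0 'Z')
Step 2: CCZCCFCCZCC  (2 'Z')


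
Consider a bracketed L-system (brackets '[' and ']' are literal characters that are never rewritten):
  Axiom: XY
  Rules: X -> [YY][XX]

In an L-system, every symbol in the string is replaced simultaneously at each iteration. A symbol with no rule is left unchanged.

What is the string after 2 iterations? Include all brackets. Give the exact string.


Answer: [YY][[YY][XX][YY][XX]]Y

Derivation:
Step 0: XY
Step 1: [YY][XX]Y
Step 2: [YY][[YY][XX][YY][XX]]Y


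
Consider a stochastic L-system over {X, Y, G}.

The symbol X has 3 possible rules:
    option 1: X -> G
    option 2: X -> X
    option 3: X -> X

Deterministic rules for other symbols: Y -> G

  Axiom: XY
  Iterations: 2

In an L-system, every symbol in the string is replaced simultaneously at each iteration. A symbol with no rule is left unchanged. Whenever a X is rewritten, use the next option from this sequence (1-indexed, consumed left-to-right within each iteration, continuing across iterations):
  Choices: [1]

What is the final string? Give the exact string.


Answer: GG

Derivation:
Step 0: XY
Step 1: GG  (used choices [1])
Step 2: GG  (used choices [])


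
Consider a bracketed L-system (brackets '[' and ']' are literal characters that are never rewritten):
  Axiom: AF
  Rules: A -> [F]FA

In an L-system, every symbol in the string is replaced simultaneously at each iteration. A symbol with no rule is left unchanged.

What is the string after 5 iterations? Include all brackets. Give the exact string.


Step 0: AF
Step 1: [F]FAF
Step 2: [F]F[F]FAF
Step 3: [F]F[F]F[F]FAF
Step 4: [F]F[F]F[F]F[F]FAF
Step 5: [F]F[F]F[F]F[F]F[F]FAF

Answer: [F]F[F]F[F]F[F]F[F]FAF


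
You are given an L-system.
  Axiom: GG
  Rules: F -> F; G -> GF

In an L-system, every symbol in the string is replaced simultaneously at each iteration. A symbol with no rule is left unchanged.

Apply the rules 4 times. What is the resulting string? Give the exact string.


Answer: GFFFFGFFFF

Derivation:
Step 0: GG
Step 1: GFGF
Step 2: GFFGFF
Step 3: GFFFGFFF
Step 4: GFFFFGFFFF


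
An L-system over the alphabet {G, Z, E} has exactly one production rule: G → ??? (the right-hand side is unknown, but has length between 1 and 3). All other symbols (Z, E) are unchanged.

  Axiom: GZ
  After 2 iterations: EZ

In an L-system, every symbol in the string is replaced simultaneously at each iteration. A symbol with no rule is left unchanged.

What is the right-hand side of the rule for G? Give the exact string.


Trying G → E:
  Step 0: GZ
  Step 1: EZ
  Step 2: EZ
Matches the given result.

Answer: E


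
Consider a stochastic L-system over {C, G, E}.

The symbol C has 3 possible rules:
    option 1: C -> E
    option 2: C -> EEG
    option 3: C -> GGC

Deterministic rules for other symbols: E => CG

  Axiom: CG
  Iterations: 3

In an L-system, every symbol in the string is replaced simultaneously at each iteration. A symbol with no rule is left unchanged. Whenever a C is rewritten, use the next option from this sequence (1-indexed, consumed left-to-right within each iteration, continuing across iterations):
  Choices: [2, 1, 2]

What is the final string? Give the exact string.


Step 0: CG
Step 1: EEGG  (used choices [2])
Step 2: CGCGGG  (used choices [])
Step 3: EGEEGGGG  (used choices [1, 2])

Answer: EGEEGGGG


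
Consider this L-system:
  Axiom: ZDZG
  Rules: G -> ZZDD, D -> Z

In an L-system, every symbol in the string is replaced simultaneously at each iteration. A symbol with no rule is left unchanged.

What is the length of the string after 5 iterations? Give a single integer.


Step 0: length = 4
Step 1: length = 7
Step 2: length = 7
Step 3: length = 7
Step 4: length = 7
Step 5: length = 7

Answer: 7


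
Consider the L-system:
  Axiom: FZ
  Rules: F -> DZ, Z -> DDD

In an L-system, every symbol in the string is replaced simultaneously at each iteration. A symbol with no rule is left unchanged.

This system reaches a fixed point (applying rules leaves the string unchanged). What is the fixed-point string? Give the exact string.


Step 0: FZ
Step 1: DZDDD
Step 2: DDDDDDD
Step 3: DDDDDDD  (unchanged — fixed point at step 2)

Answer: DDDDDDD


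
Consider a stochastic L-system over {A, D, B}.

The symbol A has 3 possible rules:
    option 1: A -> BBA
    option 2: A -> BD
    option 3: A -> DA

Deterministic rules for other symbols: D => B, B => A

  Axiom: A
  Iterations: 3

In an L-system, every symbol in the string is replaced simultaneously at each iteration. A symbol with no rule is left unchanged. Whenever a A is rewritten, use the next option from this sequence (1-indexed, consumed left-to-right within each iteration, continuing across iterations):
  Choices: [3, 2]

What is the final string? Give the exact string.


Answer: AAB

Derivation:
Step 0: A
Step 1: DA  (used choices [3])
Step 2: BBD  (used choices [2])
Step 3: AAB  (used choices [])


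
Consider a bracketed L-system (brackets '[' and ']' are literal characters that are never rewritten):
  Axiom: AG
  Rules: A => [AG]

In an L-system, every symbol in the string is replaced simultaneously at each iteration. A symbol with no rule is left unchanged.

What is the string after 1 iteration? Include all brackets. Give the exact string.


Answer: [AG]G

Derivation:
Step 0: AG
Step 1: [AG]G


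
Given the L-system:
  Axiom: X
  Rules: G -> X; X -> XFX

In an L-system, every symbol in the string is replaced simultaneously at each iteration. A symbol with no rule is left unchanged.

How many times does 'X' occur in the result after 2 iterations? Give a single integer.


Step 0: X  (1 'X')
Step 1: XFX  (2 'X')
Step 2: XFXFXFX  (4 'X')

Answer: 4


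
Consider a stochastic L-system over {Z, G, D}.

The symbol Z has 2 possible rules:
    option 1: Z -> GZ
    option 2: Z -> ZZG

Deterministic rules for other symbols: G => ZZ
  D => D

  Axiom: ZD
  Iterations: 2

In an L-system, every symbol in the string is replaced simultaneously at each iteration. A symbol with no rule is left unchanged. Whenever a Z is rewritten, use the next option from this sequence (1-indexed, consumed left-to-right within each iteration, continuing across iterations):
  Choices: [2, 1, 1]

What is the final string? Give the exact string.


Step 0: ZD
Step 1: ZZGD  (used choices [2])
Step 2: GZGZZZD  (used choices [1, 1])

Answer: GZGZZZD


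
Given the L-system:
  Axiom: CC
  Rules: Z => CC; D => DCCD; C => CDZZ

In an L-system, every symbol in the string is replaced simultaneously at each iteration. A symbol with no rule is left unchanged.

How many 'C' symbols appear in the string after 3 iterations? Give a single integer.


Answer: 34

Derivation:
Step 0: CC  (2 'C')
Step 1: CDZZCDZZ  (2 'C')
Step 2: CDZZDCCDCCCCCDZZDCCDCCCC  (14 'C')
Step 3: CDZZDCCDCCCCDCCDCDZZCDZZDCCDCDZZCDZZCDZZCDZZCDZZDCCDCCCCDCCDCDZZCDZZDCCDCDZZCDZZCDZZCDZZ  (34 'C')


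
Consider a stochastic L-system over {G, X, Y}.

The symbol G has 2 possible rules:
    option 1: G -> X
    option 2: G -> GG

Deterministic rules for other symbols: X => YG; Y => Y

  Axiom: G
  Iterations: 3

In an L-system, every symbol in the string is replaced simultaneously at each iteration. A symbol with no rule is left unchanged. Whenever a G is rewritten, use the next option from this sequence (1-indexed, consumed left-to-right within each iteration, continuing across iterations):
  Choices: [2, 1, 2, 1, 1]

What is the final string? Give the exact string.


Step 0: G
Step 1: GG  (used choices [2])
Step 2: XGG  (used choices [1, 2])
Step 3: YGXX  (used choices [1, 1])

Answer: YGXX


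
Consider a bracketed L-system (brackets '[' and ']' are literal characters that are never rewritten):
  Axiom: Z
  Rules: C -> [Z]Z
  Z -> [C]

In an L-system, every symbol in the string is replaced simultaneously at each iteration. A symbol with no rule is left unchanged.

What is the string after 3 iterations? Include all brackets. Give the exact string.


Step 0: Z
Step 1: [C]
Step 2: [[Z]Z]
Step 3: [[[C]][C]]

Answer: [[[C]][C]]


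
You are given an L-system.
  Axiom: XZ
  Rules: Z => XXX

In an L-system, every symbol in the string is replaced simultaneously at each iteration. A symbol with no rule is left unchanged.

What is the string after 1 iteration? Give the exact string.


Step 0: XZ
Step 1: XXXX

Answer: XXXX


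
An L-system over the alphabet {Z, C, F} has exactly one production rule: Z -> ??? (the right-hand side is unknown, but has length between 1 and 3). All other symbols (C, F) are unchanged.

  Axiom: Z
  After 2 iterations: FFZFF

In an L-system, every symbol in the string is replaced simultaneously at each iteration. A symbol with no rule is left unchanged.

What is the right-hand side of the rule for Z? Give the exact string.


Answer: FZF

Derivation:
Trying Z -> FZF:
  Step 0: Z
  Step 1: FZF
  Step 2: FFZFF
Matches the given result.


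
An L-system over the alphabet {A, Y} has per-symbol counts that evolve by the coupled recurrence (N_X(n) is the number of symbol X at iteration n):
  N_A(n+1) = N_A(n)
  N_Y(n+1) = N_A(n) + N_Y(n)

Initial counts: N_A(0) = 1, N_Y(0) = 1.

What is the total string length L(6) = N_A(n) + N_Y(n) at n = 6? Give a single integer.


Answer: 8

Derivation:
Step 0: N_A=1, N_Y=1, L=2
Step 1: N_A=1, N_Y=2, L=3
Step 2: N_A=1, N_Y=3, L=4
Step 3: N_A=1, N_Y=4, L=5
Step 4: N_A=1, N_Y=5, L=6
Step 5: N_A=1, N_Y=6, L=7
Step 6: N_A=1, N_Y=7, L=8


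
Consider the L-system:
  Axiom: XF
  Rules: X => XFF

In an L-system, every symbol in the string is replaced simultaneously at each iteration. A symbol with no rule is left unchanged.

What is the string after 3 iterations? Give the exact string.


Step 0: XF
Step 1: XFFF
Step 2: XFFFFF
Step 3: XFFFFFFF

Answer: XFFFFFFF


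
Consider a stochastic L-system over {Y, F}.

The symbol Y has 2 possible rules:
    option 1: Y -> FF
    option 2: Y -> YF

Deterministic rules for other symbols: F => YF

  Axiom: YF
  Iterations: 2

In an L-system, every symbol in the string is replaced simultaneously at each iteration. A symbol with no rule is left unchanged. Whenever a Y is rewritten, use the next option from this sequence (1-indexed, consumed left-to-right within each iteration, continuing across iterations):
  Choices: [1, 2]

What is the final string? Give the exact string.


Step 0: YF
Step 1: FFYF  (used choices [1])
Step 2: YFYFYFYF  (used choices [2])

Answer: YFYFYFYF


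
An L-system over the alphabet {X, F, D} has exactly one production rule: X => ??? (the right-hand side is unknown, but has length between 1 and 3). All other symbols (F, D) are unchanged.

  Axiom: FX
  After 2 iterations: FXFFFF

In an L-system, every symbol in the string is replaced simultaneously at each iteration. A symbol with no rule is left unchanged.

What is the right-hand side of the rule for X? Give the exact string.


Answer: XFF

Derivation:
Trying X => XFF:
  Step 0: FX
  Step 1: FXFF
  Step 2: FXFFFF
Matches the given result.


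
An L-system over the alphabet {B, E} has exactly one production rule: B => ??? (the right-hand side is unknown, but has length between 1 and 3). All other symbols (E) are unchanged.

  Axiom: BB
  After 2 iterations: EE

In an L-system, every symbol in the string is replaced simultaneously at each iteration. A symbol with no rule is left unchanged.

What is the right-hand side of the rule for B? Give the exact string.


Trying B => E:
  Step 0: BB
  Step 1: EE
  Step 2: EE
Matches the given result.

Answer: E


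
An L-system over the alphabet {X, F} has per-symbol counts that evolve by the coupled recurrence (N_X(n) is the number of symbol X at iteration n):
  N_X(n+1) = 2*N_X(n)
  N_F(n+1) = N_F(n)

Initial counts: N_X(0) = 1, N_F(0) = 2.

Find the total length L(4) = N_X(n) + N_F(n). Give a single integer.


Answer: 18

Derivation:
Step 0: N_X=1, N_F=2, L=3
Step 1: N_X=2, N_F=2, L=4
Step 2: N_X=4, N_F=2, L=6
Step 3: N_X=8, N_F=2, L=10
Step 4: N_X=16, N_F=2, L=18


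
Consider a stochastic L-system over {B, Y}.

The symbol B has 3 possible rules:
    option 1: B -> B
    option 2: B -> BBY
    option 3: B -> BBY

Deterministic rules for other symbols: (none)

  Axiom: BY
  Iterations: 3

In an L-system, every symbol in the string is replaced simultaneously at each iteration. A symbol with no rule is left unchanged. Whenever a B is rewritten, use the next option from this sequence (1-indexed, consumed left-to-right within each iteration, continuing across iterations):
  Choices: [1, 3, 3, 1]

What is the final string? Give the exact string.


Step 0: BY
Step 1: BY  (used choices [1])
Step 2: BBYY  (used choices [3])
Step 3: BBYBYY  (used choices [3, 1])

Answer: BBYBYY


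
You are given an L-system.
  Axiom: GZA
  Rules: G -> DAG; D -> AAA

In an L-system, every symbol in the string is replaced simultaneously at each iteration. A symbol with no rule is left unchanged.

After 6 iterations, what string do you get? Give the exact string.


Step 0: GZA
Step 1: DAGZA
Step 2: AAAADAGZA
Step 3: AAAAAAAADAGZA
Step 4: AAAAAAAAAAAADAGZA
Step 5: AAAAAAAAAAAAAAAADAGZA
Step 6: AAAAAAAAAAAAAAAAAAAADAGZA

Answer: AAAAAAAAAAAAAAAAAAAADAGZA


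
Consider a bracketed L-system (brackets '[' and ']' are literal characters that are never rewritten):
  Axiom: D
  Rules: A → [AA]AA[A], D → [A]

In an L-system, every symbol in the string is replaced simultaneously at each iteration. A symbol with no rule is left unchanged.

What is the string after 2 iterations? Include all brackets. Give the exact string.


Answer: [[AA]AA[A]]

Derivation:
Step 0: D
Step 1: [A]
Step 2: [[AA]AA[A]]


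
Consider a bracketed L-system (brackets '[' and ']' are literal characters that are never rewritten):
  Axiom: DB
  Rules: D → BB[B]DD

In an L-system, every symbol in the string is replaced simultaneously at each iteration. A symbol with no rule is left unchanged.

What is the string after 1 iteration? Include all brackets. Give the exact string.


Answer: BB[B]DDB

Derivation:
Step 0: DB
Step 1: BB[B]DDB


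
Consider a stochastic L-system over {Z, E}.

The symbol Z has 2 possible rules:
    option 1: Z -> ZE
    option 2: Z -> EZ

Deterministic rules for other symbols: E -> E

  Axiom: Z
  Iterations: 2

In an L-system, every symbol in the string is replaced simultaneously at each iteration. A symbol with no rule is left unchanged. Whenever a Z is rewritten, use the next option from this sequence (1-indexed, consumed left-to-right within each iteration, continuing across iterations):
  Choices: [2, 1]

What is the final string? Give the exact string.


Step 0: Z
Step 1: EZ  (used choices [2])
Step 2: EZE  (used choices [1])

Answer: EZE


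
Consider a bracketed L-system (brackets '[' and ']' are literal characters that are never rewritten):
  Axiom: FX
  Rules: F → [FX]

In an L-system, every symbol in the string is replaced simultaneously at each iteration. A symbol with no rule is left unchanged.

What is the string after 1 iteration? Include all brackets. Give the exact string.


Step 0: FX
Step 1: [FX]X

Answer: [FX]X


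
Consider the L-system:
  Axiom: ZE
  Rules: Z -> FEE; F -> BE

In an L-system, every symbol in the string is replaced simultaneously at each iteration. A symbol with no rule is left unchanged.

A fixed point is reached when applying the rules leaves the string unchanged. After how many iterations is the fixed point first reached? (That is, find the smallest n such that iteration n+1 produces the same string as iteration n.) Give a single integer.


Answer: 2

Derivation:
Step 0: ZE
Step 1: FEEE
Step 2: BEEEE
Step 3: BEEEE  (unchanged — fixed point at step 2)


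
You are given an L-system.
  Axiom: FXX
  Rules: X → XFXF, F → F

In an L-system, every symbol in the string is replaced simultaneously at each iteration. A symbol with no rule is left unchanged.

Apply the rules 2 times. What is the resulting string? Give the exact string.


Step 0: FXX
Step 1: FXFXFXFXF
Step 2: FXFXFFXFXFFXFXFFXFXFF

Answer: FXFXFFXFXFFXFXFFXFXFF


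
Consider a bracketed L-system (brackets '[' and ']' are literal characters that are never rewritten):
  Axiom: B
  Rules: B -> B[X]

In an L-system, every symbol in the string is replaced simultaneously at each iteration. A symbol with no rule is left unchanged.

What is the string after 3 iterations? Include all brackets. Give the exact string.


Step 0: B
Step 1: B[X]
Step 2: B[X][X]
Step 3: B[X][X][X]

Answer: B[X][X][X]


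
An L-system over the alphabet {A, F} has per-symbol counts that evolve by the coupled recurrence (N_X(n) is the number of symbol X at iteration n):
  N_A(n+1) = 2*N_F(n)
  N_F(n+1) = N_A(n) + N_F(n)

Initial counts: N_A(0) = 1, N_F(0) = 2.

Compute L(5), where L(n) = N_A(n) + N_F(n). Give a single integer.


Answer: 107

Derivation:
Step 0: N_A=1, N_F=2, L=3
Step 1: N_A=4, N_F=3, L=7
Step 2: N_A=6, N_F=7, L=13
Step 3: N_A=14, N_F=13, L=27
Step 4: N_A=26, N_F=27, L=53
Step 5: N_A=54, N_F=53, L=107


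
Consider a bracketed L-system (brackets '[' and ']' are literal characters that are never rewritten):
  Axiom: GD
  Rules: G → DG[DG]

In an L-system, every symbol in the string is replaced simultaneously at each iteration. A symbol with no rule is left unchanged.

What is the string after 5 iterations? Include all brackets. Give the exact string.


Step 0: GD
Step 1: DG[DG]D
Step 2: DDG[DG][DDG[DG]]D
Step 3: DDDG[DG][DDG[DG]][DDDG[DG][DDG[DG]]]D
Step 4: DDDDG[DG][DDG[DG]][DDDG[DG][DDG[DG]]][DDDDG[DG][DDG[DG]][DDDG[DG][DDG[DG]]]]D
Step 5: DDDDDG[DG][DDG[DG]][DDDG[DG][DDG[DG]]][DDDDG[DG][DDG[DG]][DDDG[DG][DDG[DG]]]][DDDDDG[DG][DDG[DG]][DDDG[DG][DDG[DG]]][DDDDG[DG][DDG[DG]][DDDG[DG][DDG[DG]]]]]D

Answer: DDDDDG[DG][DDG[DG]][DDDG[DG][DDG[DG]]][DDDDG[DG][DDG[DG]][DDDG[DG][DDG[DG]]]][DDDDDG[DG][DDG[DG]][DDDG[DG][DDG[DG]]][DDDDG[DG][DDG[DG]][DDDG[DG][DDG[DG]]]]]D


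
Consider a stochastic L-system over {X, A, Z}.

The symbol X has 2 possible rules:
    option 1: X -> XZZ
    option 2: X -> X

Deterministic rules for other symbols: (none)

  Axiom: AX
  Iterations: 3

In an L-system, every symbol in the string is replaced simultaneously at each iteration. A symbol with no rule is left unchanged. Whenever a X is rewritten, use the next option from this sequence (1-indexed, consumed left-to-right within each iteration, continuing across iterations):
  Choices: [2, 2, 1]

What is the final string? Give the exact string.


Step 0: AX
Step 1: AX  (used choices [2])
Step 2: AX  (used choices [2])
Step 3: AXZZ  (used choices [1])

Answer: AXZZ


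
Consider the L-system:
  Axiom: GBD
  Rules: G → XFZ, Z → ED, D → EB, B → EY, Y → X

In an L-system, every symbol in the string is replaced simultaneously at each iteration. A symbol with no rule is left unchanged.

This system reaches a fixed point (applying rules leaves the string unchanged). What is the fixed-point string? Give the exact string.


Step 0: GBD
Step 1: XFZEYEB
Step 2: XFEDEXEEY
Step 3: XFEEBEXEEX
Step 4: XFEEEYEXEEX
Step 5: XFEEEXEXEEX
Step 6: XFEEEXEXEEX  (unchanged — fixed point at step 5)

Answer: XFEEEXEXEEX


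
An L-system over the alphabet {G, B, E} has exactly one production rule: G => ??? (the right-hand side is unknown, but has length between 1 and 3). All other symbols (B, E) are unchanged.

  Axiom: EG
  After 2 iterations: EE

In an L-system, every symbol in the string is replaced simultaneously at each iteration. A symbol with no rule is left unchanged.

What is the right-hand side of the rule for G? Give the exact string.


Answer: E

Derivation:
Trying G => E:
  Step 0: EG
  Step 1: EE
  Step 2: EE
Matches the given result.


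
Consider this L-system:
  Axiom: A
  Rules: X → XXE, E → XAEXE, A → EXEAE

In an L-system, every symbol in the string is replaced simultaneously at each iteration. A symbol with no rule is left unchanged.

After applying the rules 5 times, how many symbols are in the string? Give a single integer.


Answer: 1645

Derivation:
Step 0: length = 1
Step 1: length = 5
Step 2: length = 23
Step 3: length = 97
Step 4: length = 401
Step 5: length = 1645


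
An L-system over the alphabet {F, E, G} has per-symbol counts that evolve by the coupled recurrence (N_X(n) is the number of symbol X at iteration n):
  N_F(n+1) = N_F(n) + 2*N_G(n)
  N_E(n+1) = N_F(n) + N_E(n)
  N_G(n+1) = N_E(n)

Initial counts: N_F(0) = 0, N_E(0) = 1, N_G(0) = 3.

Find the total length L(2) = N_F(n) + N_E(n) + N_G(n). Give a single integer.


Answer: 16

Derivation:
Step 0: N_F=0, N_E=1, N_G=3, L=4
Step 1: N_F=6, N_E=1, N_G=1, L=8
Step 2: N_F=8, N_E=7, N_G=1, L=16


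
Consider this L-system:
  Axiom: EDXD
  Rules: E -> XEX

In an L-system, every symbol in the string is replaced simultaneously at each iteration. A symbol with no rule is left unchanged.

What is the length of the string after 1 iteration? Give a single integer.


Answer: 6

Derivation:
Step 0: length = 4
Step 1: length = 6


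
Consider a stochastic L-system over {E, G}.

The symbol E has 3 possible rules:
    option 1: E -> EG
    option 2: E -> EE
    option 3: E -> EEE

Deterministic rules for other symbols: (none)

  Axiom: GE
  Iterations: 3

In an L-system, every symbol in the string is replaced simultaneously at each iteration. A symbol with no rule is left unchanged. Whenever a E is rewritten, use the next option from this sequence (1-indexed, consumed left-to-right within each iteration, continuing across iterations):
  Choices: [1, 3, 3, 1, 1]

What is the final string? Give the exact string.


Answer: GEEEEGEGG

Derivation:
Step 0: GE
Step 1: GEG  (used choices [1])
Step 2: GEEEG  (used choices [3])
Step 3: GEEEEGEGG  (used choices [3, 1, 1])


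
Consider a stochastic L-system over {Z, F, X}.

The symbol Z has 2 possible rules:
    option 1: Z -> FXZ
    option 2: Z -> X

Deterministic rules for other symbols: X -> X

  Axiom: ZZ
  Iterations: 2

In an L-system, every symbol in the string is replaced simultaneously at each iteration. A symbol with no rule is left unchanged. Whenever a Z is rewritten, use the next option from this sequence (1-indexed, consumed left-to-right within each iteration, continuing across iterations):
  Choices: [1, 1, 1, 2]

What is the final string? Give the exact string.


Answer: FXFXZFXX

Derivation:
Step 0: ZZ
Step 1: FXZFXZ  (used choices [1, 1])
Step 2: FXFXZFXX  (used choices [1, 2])


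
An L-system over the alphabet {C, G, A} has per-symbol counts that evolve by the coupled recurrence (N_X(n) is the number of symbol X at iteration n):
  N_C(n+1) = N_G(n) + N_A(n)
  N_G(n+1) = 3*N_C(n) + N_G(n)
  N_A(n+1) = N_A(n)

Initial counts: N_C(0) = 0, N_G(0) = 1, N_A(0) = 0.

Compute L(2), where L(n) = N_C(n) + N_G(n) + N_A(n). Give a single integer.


Answer: 5

Derivation:
Step 0: N_C=0, N_G=1, N_A=0, L=1
Step 1: N_C=1, N_G=1, N_A=0, L=2
Step 2: N_C=1, N_G=4, N_A=0, L=5


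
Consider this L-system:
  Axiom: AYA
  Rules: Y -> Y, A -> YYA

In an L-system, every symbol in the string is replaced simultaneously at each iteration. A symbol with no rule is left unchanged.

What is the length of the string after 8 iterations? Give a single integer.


Step 0: length = 3
Step 1: length = 7
Step 2: length = 11
Step 3: length = 15
Step 4: length = 19
Step 5: length = 23
Step 6: length = 27
Step 7: length = 31
Step 8: length = 35

Answer: 35


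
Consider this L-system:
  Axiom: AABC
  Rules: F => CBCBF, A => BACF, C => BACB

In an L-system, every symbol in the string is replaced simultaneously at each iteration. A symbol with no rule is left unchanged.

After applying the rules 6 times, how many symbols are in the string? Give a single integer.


Step 0: length = 4
Step 1: length = 13
Step 2: length = 39
Step 3: length = 107
Step 4: length = 277
Step 5: length = 703
Step 6: length = 1777

Answer: 1777


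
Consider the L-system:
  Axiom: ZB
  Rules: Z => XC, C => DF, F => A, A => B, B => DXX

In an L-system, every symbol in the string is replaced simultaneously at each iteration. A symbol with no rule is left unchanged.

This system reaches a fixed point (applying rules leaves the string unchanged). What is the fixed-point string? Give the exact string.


Step 0: ZB
Step 1: XCDXX
Step 2: XDFDXX
Step 3: XDADXX
Step 4: XDBDXX
Step 5: XDDXXDXX
Step 6: XDDXXDXX  (unchanged — fixed point at step 5)

Answer: XDDXXDXX


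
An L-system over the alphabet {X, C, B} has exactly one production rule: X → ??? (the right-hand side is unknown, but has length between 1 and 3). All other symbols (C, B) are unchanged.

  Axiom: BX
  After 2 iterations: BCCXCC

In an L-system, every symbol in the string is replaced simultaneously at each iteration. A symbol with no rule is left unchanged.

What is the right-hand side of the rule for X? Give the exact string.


Trying X → CXC:
  Step 0: BX
  Step 1: BCXC
  Step 2: BCCXCC
Matches the given result.

Answer: CXC


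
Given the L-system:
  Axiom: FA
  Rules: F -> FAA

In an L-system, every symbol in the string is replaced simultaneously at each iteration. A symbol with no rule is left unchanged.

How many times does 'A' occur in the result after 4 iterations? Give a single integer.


Step 0: FA  (1 'A')
Step 1: FAAA  (3 'A')
Step 2: FAAAAA  (5 'A')
Step 3: FAAAAAAA  (7 'A')
Step 4: FAAAAAAAAA  (9 'A')

Answer: 9


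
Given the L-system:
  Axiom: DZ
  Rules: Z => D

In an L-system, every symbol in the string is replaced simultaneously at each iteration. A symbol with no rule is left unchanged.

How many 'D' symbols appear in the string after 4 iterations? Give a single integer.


Answer: 2

Derivation:
Step 0: DZ  (1 'D')
Step 1: DD  (2 'D')
Step 2: DD  (2 'D')
Step 3: DD  (2 'D')
Step 4: DD  (2 'D')


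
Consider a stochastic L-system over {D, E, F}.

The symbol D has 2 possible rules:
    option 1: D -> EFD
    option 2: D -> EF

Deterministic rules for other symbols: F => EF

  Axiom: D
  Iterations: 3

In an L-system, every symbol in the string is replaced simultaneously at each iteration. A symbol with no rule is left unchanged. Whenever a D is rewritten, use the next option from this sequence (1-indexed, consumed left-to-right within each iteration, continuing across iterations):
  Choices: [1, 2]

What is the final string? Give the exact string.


Step 0: D
Step 1: EFD  (used choices [1])
Step 2: EEFEF  (used choices [2])
Step 3: EEEFEEF  (used choices [])

Answer: EEEFEEF


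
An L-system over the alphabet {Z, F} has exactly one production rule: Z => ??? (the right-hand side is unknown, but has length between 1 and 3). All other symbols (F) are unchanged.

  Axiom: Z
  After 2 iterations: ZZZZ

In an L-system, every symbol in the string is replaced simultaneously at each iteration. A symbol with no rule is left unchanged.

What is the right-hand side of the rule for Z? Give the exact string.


Answer: ZZ

Derivation:
Trying Z => ZZ:
  Step 0: Z
  Step 1: ZZ
  Step 2: ZZZZ
Matches the given result.


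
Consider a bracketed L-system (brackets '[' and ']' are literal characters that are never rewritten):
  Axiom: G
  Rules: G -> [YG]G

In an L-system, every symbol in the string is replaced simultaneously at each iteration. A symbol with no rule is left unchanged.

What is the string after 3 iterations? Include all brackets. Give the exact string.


Answer: [Y[Y[YG]G][YG]G][Y[YG]G][YG]G

Derivation:
Step 0: G
Step 1: [YG]G
Step 2: [Y[YG]G][YG]G
Step 3: [Y[Y[YG]G][YG]G][Y[YG]G][YG]G


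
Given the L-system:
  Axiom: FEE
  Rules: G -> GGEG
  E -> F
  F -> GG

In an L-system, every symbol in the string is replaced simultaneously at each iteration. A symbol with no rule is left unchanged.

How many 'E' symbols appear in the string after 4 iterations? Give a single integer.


Step 0: FEE  (2 'E')
Step 1: GGFF  (0 'E')
Step 2: GGEGGGEGGGGG  (2 'E')
Step 3: GGEGGGEGFGGEGGGEGGGEGFGGEGGGEGGGEGGGEGGGEG  (10 'E')
Step 4: GGEGGGEGFGGEGGGEGGGEGFGGEGGGGGEGGGEGFGGEGGGEGGGEGFGGEGGGEGGGEGFGGEGGGGGEGGGEGFGGEGGGEGGGEGFGGEGGGEGGGEGFGGEGGGEGGGEGFGGEGGGEGGGEGFGGEG  (30 'E')

Answer: 30


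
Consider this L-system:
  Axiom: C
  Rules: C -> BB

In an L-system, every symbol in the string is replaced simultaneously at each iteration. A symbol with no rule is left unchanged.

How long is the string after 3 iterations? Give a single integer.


Answer: 2

Derivation:
Step 0: length = 1
Step 1: length = 2
Step 2: length = 2
Step 3: length = 2


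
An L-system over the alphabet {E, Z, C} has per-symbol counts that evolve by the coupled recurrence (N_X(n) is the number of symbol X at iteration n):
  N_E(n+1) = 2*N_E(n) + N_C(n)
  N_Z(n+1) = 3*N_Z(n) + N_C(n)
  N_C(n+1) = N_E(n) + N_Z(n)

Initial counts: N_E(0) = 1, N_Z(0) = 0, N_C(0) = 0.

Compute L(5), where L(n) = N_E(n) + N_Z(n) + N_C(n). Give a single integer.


Step 0: N_E=1, N_Z=0, N_C=0, L=1
Step 1: N_E=2, N_Z=0, N_C=1, L=3
Step 2: N_E=5, N_Z=1, N_C=2, L=8
Step 3: N_E=12, N_Z=5, N_C=6, L=23
Step 4: N_E=30, N_Z=21, N_C=17, L=68
Step 5: N_E=77, N_Z=80, N_C=51, L=208

Answer: 208


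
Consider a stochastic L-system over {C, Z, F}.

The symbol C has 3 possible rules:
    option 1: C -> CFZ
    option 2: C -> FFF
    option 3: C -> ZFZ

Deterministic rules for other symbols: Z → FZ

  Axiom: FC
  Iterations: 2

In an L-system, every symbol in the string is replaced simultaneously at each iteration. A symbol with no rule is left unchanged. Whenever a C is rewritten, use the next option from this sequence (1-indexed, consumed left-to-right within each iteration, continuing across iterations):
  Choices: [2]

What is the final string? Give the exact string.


Step 0: FC
Step 1: FFFF  (used choices [2])
Step 2: FFFF  (used choices [])

Answer: FFFF


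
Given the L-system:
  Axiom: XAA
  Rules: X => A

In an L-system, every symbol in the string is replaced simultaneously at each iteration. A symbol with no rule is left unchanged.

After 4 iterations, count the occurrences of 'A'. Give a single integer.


Step 0: XAA  (2 'A')
Step 1: AAA  (3 'A')
Step 2: AAA  (3 'A')
Step 3: AAA  (3 'A')
Step 4: AAA  (3 'A')

Answer: 3


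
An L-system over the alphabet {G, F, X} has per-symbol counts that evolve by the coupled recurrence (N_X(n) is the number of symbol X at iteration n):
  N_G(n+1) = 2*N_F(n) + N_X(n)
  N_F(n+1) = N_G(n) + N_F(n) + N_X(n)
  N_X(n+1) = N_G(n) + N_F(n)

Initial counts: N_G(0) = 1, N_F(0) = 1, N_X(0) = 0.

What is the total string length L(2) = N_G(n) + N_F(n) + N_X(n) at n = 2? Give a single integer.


Step 0: N_G=1, N_F=1, N_X=0, L=2
Step 1: N_G=2, N_F=2, N_X=2, L=6
Step 2: N_G=6, N_F=6, N_X=4, L=16

Answer: 16


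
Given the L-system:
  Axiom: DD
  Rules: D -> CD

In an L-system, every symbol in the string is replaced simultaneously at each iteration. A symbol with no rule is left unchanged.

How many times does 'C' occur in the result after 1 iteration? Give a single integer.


Step 0: DD  (0 'C')
Step 1: CDCD  (2 'C')

Answer: 2


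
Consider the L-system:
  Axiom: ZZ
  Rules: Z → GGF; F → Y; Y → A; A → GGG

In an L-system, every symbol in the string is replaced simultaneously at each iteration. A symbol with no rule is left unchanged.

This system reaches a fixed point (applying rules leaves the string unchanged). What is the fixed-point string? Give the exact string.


Step 0: ZZ
Step 1: GGFGGF
Step 2: GGYGGY
Step 3: GGAGGA
Step 4: GGGGGGGGGG
Step 5: GGGGGGGGGG  (unchanged — fixed point at step 4)

Answer: GGGGGGGGGG


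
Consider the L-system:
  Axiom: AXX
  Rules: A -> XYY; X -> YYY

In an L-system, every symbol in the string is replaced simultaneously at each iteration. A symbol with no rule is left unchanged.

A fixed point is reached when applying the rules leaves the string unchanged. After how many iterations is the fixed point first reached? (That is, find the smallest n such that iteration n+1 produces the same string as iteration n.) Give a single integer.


Answer: 2

Derivation:
Step 0: AXX
Step 1: XYYYYYYYY
Step 2: YYYYYYYYYYY
Step 3: YYYYYYYYYYY  (unchanged — fixed point at step 2)
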